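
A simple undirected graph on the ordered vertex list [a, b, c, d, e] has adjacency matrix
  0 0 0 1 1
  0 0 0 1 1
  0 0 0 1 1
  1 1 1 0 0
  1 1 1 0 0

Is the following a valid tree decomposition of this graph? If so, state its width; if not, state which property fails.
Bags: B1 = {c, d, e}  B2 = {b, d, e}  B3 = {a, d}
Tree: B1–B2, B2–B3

No — edge (e,a) lies in no bag.

A tree decomposition must satisfy three properties: every vertex lies in some bag; for every edge, both endpoints lie together in some bag; and for every vertex, the bags containing it form a connected subtree. Here edge (e,a) lies in no bag, so the decomposition is invalid.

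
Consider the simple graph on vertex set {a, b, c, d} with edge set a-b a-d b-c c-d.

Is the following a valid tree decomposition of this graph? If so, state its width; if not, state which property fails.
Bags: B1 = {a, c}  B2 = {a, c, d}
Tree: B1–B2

A tree decomposition must satisfy three properties: every vertex lies in some bag; for every edge, both endpoints lie together in some bag; and for every vertex, the bags containing it form a connected subtree. Here vertex b appears in no bag, so the decomposition is invalid.

No — vertex b appears in no bag.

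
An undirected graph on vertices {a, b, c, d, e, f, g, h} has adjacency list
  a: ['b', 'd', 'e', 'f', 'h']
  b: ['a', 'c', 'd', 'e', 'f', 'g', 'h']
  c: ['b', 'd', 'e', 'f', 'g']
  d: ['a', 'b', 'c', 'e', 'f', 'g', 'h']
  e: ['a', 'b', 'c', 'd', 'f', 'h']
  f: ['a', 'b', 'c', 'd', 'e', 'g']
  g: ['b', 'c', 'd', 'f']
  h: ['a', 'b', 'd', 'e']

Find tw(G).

4

A width-4 tree decomposition is:
Bags: B1 = {b, c, d, e, f}  B2 = {a, b, d, e, f}  B3 = {b, c, d, f, g}  B4 = {a, b, d, e, h}
Tree: B1–B2, B1–B3, B2–B4
The largest bag has 5 vertices, giving width 4; this decomposition certifies tw(G) ≤ 4. On the other hand G contains the 5-clique {a, b, d, e, h}. A clique must lie in a single bag of any decomposition, so no decomposition can have width below 4. Therefore the treewidth is 4.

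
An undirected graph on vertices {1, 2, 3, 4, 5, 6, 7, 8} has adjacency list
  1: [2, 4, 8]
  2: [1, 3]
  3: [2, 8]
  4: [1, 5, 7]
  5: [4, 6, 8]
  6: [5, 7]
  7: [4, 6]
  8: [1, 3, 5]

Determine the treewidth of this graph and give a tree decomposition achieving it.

The largest bag has 3 vertices, giving width 2; this decomposition certifies tw(G) ≤ 2. The edges 7–6–5–4–7 form a cycle, so G is not a tree and its treewidth is at least 2. Combining the bounds, tw(G) = 2.

Treewidth 2.
One optimal decomposition is:
Bags: B1 = {4, 6, 7}  B2 = {4, 5, 6}  B3 = {1, 4, 5}  B4 = {1, 5, 8}  B5 = {1, 2, 8}  B6 = {2, 3, 8}
Tree: B1–B2, B2–B3, B3–B4, B4–B5, B5–B6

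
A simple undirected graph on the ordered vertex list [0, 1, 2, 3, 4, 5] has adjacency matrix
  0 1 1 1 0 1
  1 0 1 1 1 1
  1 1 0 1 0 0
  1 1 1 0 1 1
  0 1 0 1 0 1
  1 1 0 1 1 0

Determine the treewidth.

3

A width-3 tree decomposition is:
Bags: B1 = {0, 1, 3, 5}  B2 = {0, 1, 2, 3}  B3 = {1, 3, 4, 5}
Tree: B1–B2, B1–B3
Every bag has size at most 4, so the width is 4 − 1 = 3 and tw(G) ≤ 3. On the other hand G contains the 4-clique {0, 1, 2, 3}. A clique must lie in a single bag of any decomposition, so no decomposition can have width below 3. The upper and lower bounds meet at 3, so that is the treewidth.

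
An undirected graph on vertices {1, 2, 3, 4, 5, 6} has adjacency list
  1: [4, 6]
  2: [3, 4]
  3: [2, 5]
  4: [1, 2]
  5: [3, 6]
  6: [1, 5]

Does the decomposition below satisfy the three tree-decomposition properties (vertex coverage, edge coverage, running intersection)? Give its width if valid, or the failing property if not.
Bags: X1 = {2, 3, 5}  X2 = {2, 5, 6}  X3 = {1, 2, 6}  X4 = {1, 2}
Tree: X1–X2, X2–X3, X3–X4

A tree decomposition must satisfy three properties: every vertex lies in some bag; for every edge, both endpoints lie together in some bag; and for every vertex, the bags containing it form a connected subtree. Here vertex 4 appears in no bag, so the decomposition is invalid.

No — vertex 4 appears in no bag.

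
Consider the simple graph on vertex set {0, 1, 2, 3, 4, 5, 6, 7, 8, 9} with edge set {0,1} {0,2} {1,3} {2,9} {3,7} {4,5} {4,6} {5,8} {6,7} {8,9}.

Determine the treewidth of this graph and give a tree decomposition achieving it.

Each bag holds 3 vertices, so the decomposition has width 2, which upper-bounds the treewidth. Since 5–4–6–7–3–1–0–2–9–8–5 is a cycle in G, G is not acyclic. Forests are exactly the graphs of treewidth ≤ 1, so tw(G) ≥ 2. Hence tw(G) = 2 exactly.

Treewidth 2.
One such decomposition:
Bags: B1 = {4, 5, 6}  B2 = {5, 6, 7}  B3 = {3, 5, 7}  B4 = {1, 3, 5}  B5 = {0, 1, 5}  B6 = {0, 2, 5}  B7 = {2, 5, 9}  B8 = {5, 8, 9}
Tree: B1–B2, B2–B3, B3–B4, B4–B5, B5–B6, B6–B7, B7–B8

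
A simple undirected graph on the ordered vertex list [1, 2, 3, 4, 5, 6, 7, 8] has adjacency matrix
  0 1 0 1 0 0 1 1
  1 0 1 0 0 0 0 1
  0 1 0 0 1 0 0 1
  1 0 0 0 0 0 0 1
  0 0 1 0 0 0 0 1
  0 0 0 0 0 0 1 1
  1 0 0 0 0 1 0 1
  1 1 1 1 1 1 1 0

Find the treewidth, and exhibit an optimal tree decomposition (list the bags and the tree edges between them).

Each bag holds 3 vertices, so the decomposition has width 2, which upper-bounds the treewidth. For the lower bound, the 3 vertices {1, 2, 8} are pairwise adjacent, and any tree decomposition puts a clique entirely inside one bag — forcing width ≥ 2. Therefore the treewidth is 2.

Treewidth 2.
One such decomposition:
Bags: B1 = {2, 3, 8}  B2 = {3, 5, 8}  B3 = {1, 2, 8}  B4 = {1, 7, 8}  B5 = {1, 4, 8}  B6 = {6, 7, 8}
Tree: B1–B2, B1–B3, B3–B4, B3–B5, B4–B6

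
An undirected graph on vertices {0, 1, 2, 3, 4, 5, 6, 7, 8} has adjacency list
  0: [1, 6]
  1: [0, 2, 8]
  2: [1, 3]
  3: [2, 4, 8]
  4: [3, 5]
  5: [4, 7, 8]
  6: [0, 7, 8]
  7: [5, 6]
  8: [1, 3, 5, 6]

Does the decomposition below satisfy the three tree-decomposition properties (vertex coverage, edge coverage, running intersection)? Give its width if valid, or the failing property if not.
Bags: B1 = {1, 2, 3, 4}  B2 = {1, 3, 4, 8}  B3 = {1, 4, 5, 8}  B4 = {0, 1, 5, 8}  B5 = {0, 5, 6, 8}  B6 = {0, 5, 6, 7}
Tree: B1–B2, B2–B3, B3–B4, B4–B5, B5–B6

Yes; width 3.

Vertex coverage: the bags together contain {0, 1, 2, 3, 4, 5, 6, 7, 8}, the full vertex set. Edge coverage: each edge of G has both endpoints in at least one bag. Running intersection: for every vertex, the bags containing it form a connected subtree. All three properties hold, so this is a valid tree decomposition of width max|bag| − 1 = 3, and hence tw(G) ≤ 3.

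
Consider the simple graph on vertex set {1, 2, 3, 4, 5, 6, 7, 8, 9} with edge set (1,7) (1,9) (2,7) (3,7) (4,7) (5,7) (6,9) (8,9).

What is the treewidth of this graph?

A width-1 tree decomposition is:
Bags: B1 = {1, 9}  B2 = {1, 7}  B3 = {2, 7}  B4 = {4, 7}  B5 = {6, 9}  B6 = {5, 7}  B7 = {3, 7}  B8 = {8, 9}
Tree: B1–B2, B2–B3, B2–B4, B1–B5, B4–B6, B6–B7, B5–B8
The largest bag has 2 vertices, giving width 1; this decomposition certifies tw(G) ≤ 1. Since G has at least one edge (e.g. 9–1), it is not an edgeless graph, so tw(G) ≥ 1. The upper and lower bounds meet at 1, so that is the treewidth.

1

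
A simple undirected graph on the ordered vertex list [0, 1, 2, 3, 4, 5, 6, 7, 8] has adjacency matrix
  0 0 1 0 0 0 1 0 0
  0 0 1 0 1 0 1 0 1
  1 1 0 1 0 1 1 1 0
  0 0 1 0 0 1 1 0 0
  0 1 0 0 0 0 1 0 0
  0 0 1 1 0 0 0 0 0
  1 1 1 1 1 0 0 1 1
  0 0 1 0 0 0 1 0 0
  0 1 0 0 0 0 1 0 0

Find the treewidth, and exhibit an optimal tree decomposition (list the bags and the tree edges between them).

Treewidth 2.
One such decomposition:
Bags: B1 = {1, 2, 6}  B2 = {2, 6, 7}  B3 = {1, 4, 6}  B4 = {0, 2, 6}  B5 = {2, 3, 6}  B6 = {2, 3, 5}  B7 = {1, 6, 8}
Tree: B1–B2, B1–B3, B1–B4, B4–B5, B5–B6, B3–B7

Each bag holds 3 vertices, so the decomposition has width 2, which upper-bounds the treewidth. On the other hand G contains the 3-clique {2, 3, 5}. A clique must lie in a single bag of any decomposition, so no decomposition can have width below 2. Hence tw(G) = 2 exactly.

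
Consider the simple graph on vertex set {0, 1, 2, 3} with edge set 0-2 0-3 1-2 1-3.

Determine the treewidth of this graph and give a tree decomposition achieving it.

Each bag holds 3 vertices, so the decomposition has width 2, which upper-bounds the treewidth. Since 2–1–3–0–2 is a cycle in G, G is not acyclic. Forests are exactly the graphs of treewidth ≤ 1, so tw(G) ≥ 2. Hence tw(G) = 2 exactly.

Treewidth 2.
One such decomposition:
Bags: B1 = {1, 2, 3}  B2 = {0, 2, 3}
Tree: B1–B2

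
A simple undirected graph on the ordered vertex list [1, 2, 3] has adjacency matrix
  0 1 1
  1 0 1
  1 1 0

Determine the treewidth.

2

A width-2 tree decomposition is:
Bags: B1 = {1, 2, 3}
Tree: (single bag)
With just one bag of size 3, the width is 3 − 1 = 2, so tw(G) ≤ 2. For the lower bound, the 3 vertices {1, 2, 3} are pairwise adjacent, and any tree decomposition puts a clique entirely inside one bag — forcing width ≥ 2. Therefore the treewidth is 2.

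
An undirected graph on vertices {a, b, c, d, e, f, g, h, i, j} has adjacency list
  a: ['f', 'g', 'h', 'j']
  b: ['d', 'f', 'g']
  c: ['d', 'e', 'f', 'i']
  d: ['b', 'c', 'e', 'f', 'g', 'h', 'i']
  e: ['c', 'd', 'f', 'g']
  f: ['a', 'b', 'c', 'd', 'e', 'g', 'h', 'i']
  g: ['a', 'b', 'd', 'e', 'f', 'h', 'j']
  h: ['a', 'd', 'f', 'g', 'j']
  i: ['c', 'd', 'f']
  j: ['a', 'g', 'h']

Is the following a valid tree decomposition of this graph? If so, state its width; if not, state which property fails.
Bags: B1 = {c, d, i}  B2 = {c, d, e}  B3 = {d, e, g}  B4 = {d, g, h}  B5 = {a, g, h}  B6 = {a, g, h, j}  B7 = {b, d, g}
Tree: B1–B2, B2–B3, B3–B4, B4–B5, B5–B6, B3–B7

A tree decomposition must satisfy three properties: every vertex lies in some bag; for every edge, both endpoints lie together in some bag; and for every vertex, the bags containing it form a connected subtree. Here vertex f appears in no bag, so the decomposition is invalid.

No — vertex f appears in no bag.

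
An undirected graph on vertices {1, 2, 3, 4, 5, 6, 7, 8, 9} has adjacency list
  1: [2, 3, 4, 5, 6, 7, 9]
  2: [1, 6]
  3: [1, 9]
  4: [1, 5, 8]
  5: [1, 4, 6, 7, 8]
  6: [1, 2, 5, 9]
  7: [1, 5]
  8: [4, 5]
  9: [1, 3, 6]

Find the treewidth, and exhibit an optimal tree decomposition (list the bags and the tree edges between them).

Treewidth 2.
One optimal decomposition is:
Bags: B1 = {1, 2, 6}  B2 = {1, 5, 6}  B3 = {1, 4, 5}  B4 = {4, 5, 8}  B5 = {1, 5, 7}  B6 = {1, 6, 9}  B7 = {1, 3, 9}
Tree: B1–B2, B2–B3, B3–B4, B3–B5, B1–B6, B6–B7

Each bag holds 3 vertices, so the decomposition has width 2, which upper-bounds the treewidth. For the lower bound, the 3 vertices {4, 5, 8} are pairwise adjacent, and any tree decomposition puts a clique entirely inside one bag — forcing width ≥ 2. Therefore the treewidth is 2.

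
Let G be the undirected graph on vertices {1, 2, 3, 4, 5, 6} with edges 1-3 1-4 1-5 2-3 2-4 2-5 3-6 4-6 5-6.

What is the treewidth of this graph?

A width-3 tree decomposition is:
Bags: B1 = {1, 3, 4, 5}  B2 = {2, 3, 4, 5}  B3 = {3, 4, 5, 6}
Tree: B1–B2, B2–B3
Every bag has size at most 4, so the width is 4 − 1 = 3 and tw(G) ≤ 3. For the lower bound: the 4 vertex sets {1,5}, {2,4}, {3}, {6} are disjoint, each induces a connected subgraph, and every pair is joined by at least one edge of G. Contracting each set to a single vertex therefore yields K_{4} as a minor, and since treewidth is minor-monotone, tw(G) ≥ tw(K_{4}) = 3. Therefore the treewidth is 3.

3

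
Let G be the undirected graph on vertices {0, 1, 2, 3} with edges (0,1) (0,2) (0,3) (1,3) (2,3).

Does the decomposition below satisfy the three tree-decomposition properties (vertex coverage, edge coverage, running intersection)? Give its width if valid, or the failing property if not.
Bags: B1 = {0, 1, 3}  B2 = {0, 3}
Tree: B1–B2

A tree decomposition must satisfy three properties: every vertex lies in some bag; for every edge, both endpoints lie together in some bag; and for every vertex, the bags containing it form a connected subtree. Here vertex 2 appears in no bag, so the decomposition is invalid.

No — vertex 2 appears in no bag.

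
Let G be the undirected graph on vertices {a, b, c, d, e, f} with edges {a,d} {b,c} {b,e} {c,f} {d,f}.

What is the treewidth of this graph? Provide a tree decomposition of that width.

Treewidth 1.
Bags: B1 = {b, e}  B2 = {b, c}  B3 = {c, f}  B4 = {d, f}  B5 = {a, d}
Tree: B1–B2, B2–B3, B3–B4, B4–B5

The largest bag has 2 vertices, giving width 1; this decomposition certifies tw(G) ≤ 1. Since G has at least one edge (e.g. e–b), it is not an edgeless graph, so tw(G) ≥ 1. Combining the bounds, tw(G) = 1.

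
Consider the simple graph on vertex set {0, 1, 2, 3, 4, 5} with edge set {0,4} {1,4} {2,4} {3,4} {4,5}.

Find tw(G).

A width-1 tree decomposition is:
Bags: B1 = {0, 4}  B2 = {1, 4}  B3 = {2, 4}  B4 = {3, 4}  B5 = {4, 5}
Tree: B1–B2, B2–B3, B1–B4, B3–B5
The largest bag has 2 vertices, giving width 1; this decomposition certifies tw(G) ≤ 1. Since G has at least one edge (e.g. 0–4), it is not an edgeless graph, so tw(G) ≥ 1. Therefore the treewidth is 1.

1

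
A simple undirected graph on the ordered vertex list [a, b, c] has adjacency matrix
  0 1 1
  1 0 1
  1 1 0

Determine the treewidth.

A width-2 tree decomposition is:
Bags: B1 = {a, b, c}
Tree: (single bag)
A single bag containing all 3 vertices is trivially a valid decomposition of width 2. Conversely, {a, b, c} is a clique of size 3, and the vertices of any clique must share a bag in every tree decomposition; so some bag has ≥ 3 vertices and tw(G) ≥ 2. Combining the bounds, tw(G) = 2.

2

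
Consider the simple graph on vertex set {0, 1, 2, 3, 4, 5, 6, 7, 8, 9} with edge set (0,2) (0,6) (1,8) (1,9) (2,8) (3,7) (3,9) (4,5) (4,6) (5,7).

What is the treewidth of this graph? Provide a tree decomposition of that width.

Each bag holds 3 vertices, so the decomposition has width 2, which upper-bounds the treewidth. Since 9–3–7–5–4–6–0–2–8–1–9 is a cycle in G, G is not acyclic. Forests are exactly the graphs of treewidth ≤ 1, so tw(G) ≥ 2. Hence tw(G) = 2 exactly.

Treewidth 2.
Bags: B1 = {3, 7, 9}  B2 = {5, 7, 9}  B3 = {4, 5, 9}  B4 = {4, 6, 9}  B5 = {0, 6, 9}  B6 = {0, 2, 9}  B7 = {2, 8, 9}  B8 = {1, 8, 9}
Tree: B1–B2, B2–B3, B3–B4, B4–B5, B5–B6, B6–B7, B7–B8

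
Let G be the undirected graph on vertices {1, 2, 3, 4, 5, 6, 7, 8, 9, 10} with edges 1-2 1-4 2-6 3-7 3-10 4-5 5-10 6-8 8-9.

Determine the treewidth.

1

A width-1 tree decomposition is:
Bags: B1 = {3, 7}  B2 = {3, 10}  B3 = {5, 10}  B4 = {4, 5}  B5 = {1, 4}  B6 = {1, 2}  B7 = {2, 6}  B8 = {6, 8}  B9 = {8, 9}
Tree: B1–B2, B2–B3, B3–B4, B4–B5, B5–B6, B6–B7, B7–B8, B8–B9
Every bag has size at most 2, so the width is 2 − 1 = 1 and tw(G) ≤ 1. Since G has at least one edge (e.g. 7–3), it is not an edgeless graph, so tw(G) ≥ 1. The upper and lower bounds meet at 1, so that is the treewidth.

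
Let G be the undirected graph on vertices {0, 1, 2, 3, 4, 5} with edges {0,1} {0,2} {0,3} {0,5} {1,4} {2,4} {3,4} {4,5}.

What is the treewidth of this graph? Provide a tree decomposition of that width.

Every bag has size at most 3, so the width is 3 − 1 = 2 and tw(G) ≤ 2. For the lower bound, G contains the cycle 5–4–2–0–5, so G is not a forest; only forests have treewidth ≤ 1, hence tw(G) ≥ 2. Hence tw(G) = 2 exactly.

Treewidth 2.
Bags: B1 = {0, 4, 5}  B2 = {0, 2, 4}  B3 = {0, 3, 4}  B4 = {0, 1, 4}
Tree: B1–B2, B2–B3, B3–B4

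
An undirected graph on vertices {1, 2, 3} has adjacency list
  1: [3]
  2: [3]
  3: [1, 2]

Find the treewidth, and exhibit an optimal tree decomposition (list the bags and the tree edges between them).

The largest bag has 2 vertices, giving width 1; this decomposition certifies tw(G) ≤ 1. G has an edge, so its treewidth is at least 1. Therefore the treewidth is 1.

Treewidth 1.
One such decomposition:
Bags: B1 = {2, 3}  B2 = {1, 3}
Tree: B1–B2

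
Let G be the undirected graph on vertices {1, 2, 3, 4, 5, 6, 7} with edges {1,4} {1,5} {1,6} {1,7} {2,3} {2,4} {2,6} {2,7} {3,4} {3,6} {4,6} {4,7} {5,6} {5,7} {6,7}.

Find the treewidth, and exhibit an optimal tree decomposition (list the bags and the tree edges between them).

Treewidth 3.
One optimal decomposition is:
Bags: B1 = {2, 4, 6, 7}  B2 = {1, 4, 6, 7}  B3 = {2, 3, 4, 6}  B4 = {1, 5, 6, 7}
Tree: B1–B2, B1–B3, B2–B4

The largest bag has 4 vertices, giving width 3; this decomposition certifies tw(G) ≤ 3. Conversely, {1, 4, 6, 7} is a clique of size 4, and the vertices of any clique must share a bag in every tree decomposition; so some bag has ≥ 4 vertices and tw(G) ≥ 3. The upper and lower bounds meet at 3, so that is the treewidth.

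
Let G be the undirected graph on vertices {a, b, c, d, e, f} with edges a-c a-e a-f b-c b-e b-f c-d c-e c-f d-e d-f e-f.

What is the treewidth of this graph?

A width-3 tree decomposition is:
Bags: B1 = {a, c, e, f}  B2 = {b, c, e, f}  B3 = {c, d, e, f}
Tree: B1–B2, B2–B3
The largest bag has 4 vertices, giving width 3; this decomposition certifies tw(G) ≤ 3. On the other hand G contains the 4-clique {c, d, e, f}. A clique must lie in a single bag of any decomposition, so no decomposition can have width below 3. Therefore the treewidth is 3.

3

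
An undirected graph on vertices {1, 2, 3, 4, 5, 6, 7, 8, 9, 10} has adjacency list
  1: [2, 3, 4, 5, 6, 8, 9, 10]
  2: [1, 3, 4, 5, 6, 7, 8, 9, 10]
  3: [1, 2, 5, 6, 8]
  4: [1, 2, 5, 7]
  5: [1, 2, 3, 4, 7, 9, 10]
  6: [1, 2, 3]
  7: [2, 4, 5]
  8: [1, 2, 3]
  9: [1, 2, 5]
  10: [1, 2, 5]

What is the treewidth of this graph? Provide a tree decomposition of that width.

Each bag holds 4 vertices, so the decomposition has width 3, which upper-bounds the treewidth. Conversely, {1, 2, 3, 8} is a clique of size 4, and the vertices of any clique must share a bag in every tree decomposition; so some bag has ≥ 4 vertices and tw(G) ≥ 3. Combining the bounds, tw(G) = 3.

Treewidth 3.
Bags: B1 = {1, 2, 3, 5}  B2 = {1, 2, 3, 6}  B3 = {1, 2, 3, 8}  B4 = {1, 2, 5, 10}  B5 = {1, 2, 5, 9}  B6 = {1, 2, 4, 5}  B7 = {2, 4, 5, 7}
Tree: B1–B2, B1–B3, B1–B4, B4–B5, B4–B6, B6–B7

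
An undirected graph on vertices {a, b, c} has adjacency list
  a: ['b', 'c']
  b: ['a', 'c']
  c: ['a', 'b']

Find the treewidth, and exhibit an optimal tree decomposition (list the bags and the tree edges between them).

A single bag containing all 3 vertices is trivially a valid decomposition of width 2. For the lower bound, the 3 vertices {a, b, c} are pairwise adjacent, and any tree decomposition puts a clique entirely inside one bag — forcing width ≥ 2. Hence tw(G) = 2 exactly.

Treewidth 2.
One optimal decomposition is:
Bags: B1 = {a, b, c}
Tree: (single bag)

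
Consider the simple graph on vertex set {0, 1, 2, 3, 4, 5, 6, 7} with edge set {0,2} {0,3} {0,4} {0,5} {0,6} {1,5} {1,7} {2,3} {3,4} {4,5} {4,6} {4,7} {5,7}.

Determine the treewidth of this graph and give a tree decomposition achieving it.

Each bag holds 3 vertices, so the decomposition has width 2, which upper-bounds the treewidth. Conversely, {0, 2, 3} is a clique of size 3, and the vertices of any clique must share a bag in every tree decomposition; so some bag has ≥ 3 vertices and tw(G) ≥ 2. The upper and lower bounds meet at 2, so that is the treewidth.

Treewidth 2.
One optimal decomposition is:
Bags: B1 = {0, 4, 6}  B2 = {0, 3, 4}  B3 = {0, 4, 5}  B4 = {0, 2, 3}  B5 = {4, 5, 7}  B6 = {1, 5, 7}
Tree: B1–B2, B1–B3, B2–B4, B3–B5, B5–B6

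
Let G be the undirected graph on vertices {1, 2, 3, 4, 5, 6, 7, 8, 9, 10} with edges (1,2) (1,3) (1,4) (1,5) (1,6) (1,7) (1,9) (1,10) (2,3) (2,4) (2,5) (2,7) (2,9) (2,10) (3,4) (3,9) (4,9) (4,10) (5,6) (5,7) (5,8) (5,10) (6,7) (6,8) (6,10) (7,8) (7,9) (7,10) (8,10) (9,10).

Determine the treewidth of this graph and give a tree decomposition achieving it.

Treewidth 4.
One optimal decomposition is:
Bags: B1 = {1, 5, 6, 7, 10}  B2 = {1, 2, 5, 7, 10}  B3 = {1, 2, 7, 9, 10}  B4 = {5, 6, 7, 8, 10}  B5 = {1, 2, 4, 9, 10}  B6 = {1, 2, 3, 4, 9}
Tree: B1–B2, B2–B3, B1–B4, B3–B5, B5–B6

Each bag holds 5 vertices, so the decomposition has width 4, which upper-bounds the treewidth. On the other hand G contains the 5-clique {5, 6, 7, 8, 10}. A clique must lie in a single bag of any decomposition, so no decomposition can have width below 4. Therefore the treewidth is 4.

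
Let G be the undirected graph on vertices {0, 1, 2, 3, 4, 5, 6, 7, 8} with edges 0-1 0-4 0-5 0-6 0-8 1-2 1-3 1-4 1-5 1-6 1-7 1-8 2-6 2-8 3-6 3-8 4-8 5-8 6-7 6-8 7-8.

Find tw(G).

3

A width-3 tree decomposition is:
Bags: B1 = {0, 1, 6, 8}  B2 = {1, 6, 7, 8}  B3 = {1, 2, 6, 8}  B4 = {1, 3, 6, 8}  B5 = {0, 1, 4, 8}  B6 = {0, 1, 5, 8}
Tree: B1–B2, B1–B3, B3–B4, B1–B5, B5–B6
Every bag has size at most 4, so the width is 4 − 1 = 3 and tw(G) ≤ 3. Conversely, {0, 1, 4, 8} is a clique of size 4, and the vertices of any clique must share a bag in every tree decomposition; so some bag has ≥ 4 vertices and tw(G) ≥ 3. The upper and lower bounds meet at 3, so that is the treewidth.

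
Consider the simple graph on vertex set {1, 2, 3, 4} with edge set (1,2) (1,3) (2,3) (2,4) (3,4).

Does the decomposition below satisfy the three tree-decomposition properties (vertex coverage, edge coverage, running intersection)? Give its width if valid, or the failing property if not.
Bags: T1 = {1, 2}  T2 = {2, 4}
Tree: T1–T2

A tree decomposition must satisfy three properties: every vertex lies in some bag; for every edge, both endpoints lie together in some bag; and for every vertex, the bags containing it form a connected subtree. Here vertex 3 appears in no bag, so the decomposition is invalid.

No — vertex 3 appears in no bag.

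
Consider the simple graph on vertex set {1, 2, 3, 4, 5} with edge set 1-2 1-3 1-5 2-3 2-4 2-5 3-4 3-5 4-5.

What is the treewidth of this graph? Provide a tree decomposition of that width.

Treewidth 3.
One such decomposition:
Bags: B1 = {1, 2, 3, 5}  B2 = {2, 3, 4, 5}
Tree: B1–B2

Every bag has size at most 4, so the width is 4 − 1 = 3 and tw(G) ≤ 3. Conversely, {1, 2, 3, 5} is a clique of size 4, and the vertices of any clique must share a bag in every tree decomposition; so some bag has ≥ 4 vertices and tw(G) ≥ 3. Combining the bounds, tw(G) = 3.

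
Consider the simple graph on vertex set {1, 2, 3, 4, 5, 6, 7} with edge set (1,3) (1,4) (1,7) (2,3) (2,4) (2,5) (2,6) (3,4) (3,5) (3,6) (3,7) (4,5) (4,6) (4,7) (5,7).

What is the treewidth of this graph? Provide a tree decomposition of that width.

Treewidth 3.
Bags: B1 = {1, 3, 4, 7}  B2 = {3, 4, 5, 7}  B3 = {2, 3, 4, 5}  B4 = {2, 3, 4, 6}
Tree: B1–B2, B2–B3, B3–B4

The largest bag has 4 vertices, giving width 3; this decomposition certifies tw(G) ≤ 3. On the other hand G contains the 4-clique {1, 3, 4, 7}. A clique must lie in a single bag of any decomposition, so no decomposition can have width below 3. The upper and lower bounds meet at 3, so that is the treewidth.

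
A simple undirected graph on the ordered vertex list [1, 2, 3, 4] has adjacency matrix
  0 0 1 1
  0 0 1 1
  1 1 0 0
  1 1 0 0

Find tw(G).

2

A width-2 tree decomposition is:
Bags: B1 = {1, 2, 4}  B2 = {1, 2, 3}
Tree: B1–B2
Every bag has size at most 3, so the width is 3 − 1 = 2 and tw(G) ≤ 2. Since 1–4–2–3–1 is a cycle in G, G is not acyclic. Forests are exactly the graphs of treewidth ≤ 1, so tw(G) ≥ 2. Hence tw(G) = 2 exactly.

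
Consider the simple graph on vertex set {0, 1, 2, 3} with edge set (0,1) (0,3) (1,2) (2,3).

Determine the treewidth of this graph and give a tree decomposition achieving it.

Treewidth 2.
One optimal decomposition is:
Bags: B1 = {0, 2, 3}  B2 = {0, 1, 2}
Tree: B1–B2

Each bag holds 3 vertices, so the decomposition has width 2, which upper-bounds the treewidth. For the lower bound, G contains the cycle 0–3–2–1–0, so G is not a forest; only forests have treewidth ≤ 1, hence tw(G) ≥ 2. Combining the bounds, tw(G) = 2.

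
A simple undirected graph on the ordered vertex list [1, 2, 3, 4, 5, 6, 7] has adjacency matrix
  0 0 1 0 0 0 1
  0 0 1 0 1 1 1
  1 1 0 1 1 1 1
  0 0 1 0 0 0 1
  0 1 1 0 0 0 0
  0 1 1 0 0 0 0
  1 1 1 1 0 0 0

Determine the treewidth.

A width-2 tree decomposition is:
Bags: B1 = {2, 3, 5}  B2 = {2, 3, 7}  B3 = {2, 3, 6}  B4 = {3, 4, 7}  B5 = {1, 3, 7}
Tree: B1–B2, B2–B3, B2–B4, B4–B5
Each bag holds 3 vertices, so the decomposition has width 2, which upper-bounds the treewidth. On the other hand G contains the 3-clique {1, 3, 7}. A clique must lie in a single bag of any decomposition, so no decomposition can have width below 2. Hence tw(G) = 2 exactly.

2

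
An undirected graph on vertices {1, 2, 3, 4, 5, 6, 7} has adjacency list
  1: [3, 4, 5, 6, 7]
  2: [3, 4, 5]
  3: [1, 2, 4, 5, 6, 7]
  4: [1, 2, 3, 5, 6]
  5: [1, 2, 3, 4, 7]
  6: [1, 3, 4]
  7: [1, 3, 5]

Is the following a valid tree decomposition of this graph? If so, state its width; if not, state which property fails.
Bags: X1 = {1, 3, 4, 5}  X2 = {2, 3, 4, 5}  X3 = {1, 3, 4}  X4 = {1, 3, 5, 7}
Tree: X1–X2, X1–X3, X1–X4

A tree decomposition must satisfy three properties: every vertex lies in some bag; for every edge, both endpoints lie together in some bag; and for every vertex, the bags containing it form a connected subtree. Here vertex 6 appears in no bag, so the decomposition is invalid.

No — vertex 6 appears in no bag.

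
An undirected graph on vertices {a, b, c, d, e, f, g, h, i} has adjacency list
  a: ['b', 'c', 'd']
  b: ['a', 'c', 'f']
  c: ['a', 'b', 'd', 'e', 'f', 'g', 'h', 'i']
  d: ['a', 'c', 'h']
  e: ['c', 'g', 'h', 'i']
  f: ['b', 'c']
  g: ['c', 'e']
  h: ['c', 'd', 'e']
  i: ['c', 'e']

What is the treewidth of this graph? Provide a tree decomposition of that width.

Every bag has size at most 3, so the width is 3 − 1 = 2 and tw(G) ≤ 2. For the lower bound, the 3 vertices {c, d, h} are pairwise adjacent, and any tree decomposition puts a clique entirely inside one bag — forcing width ≥ 2. Therefore the treewidth is 2.

Treewidth 2.
One optimal decomposition is:
Bags: B1 = {c, e, h}  B2 = {c, d, h}  B3 = {a, c, d}  B4 = {a, b, c}  B5 = {c, e, i}  B6 = {b, c, f}  B7 = {c, e, g}
Tree: B1–B2, B2–B3, B3–B4, B1–B5, B4–B6, B1–B7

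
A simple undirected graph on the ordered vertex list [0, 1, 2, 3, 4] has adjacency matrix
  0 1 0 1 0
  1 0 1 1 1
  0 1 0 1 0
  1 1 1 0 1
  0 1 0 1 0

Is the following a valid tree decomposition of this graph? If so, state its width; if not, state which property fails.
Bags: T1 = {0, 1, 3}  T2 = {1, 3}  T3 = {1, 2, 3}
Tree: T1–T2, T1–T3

No — vertex 4 appears in no bag.

A tree decomposition must satisfy three properties: every vertex lies in some bag; for every edge, both endpoints lie together in some bag; and for every vertex, the bags containing it form a connected subtree. Here vertex 4 appears in no bag, so the decomposition is invalid.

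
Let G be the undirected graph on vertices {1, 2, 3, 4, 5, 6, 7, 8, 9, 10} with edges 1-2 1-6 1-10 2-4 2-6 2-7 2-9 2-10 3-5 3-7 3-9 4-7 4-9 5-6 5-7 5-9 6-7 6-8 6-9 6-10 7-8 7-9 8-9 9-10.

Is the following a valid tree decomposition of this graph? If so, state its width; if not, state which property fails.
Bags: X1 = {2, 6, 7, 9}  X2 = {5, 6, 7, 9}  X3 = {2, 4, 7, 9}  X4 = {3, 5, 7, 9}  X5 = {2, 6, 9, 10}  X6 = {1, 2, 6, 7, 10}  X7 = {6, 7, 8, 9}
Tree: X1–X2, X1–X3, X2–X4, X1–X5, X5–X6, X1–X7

No — bags containing vertex 7 are not connected in the tree.

A tree decomposition must satisfy three properties: every vertex lies in some bag; for every edge, both endpoints lie together in some bag; and for every vertex, the bags containing it form a connected subtree. Here bags containing vertex 7 are not connected in the tree, so the decomposition is invalid.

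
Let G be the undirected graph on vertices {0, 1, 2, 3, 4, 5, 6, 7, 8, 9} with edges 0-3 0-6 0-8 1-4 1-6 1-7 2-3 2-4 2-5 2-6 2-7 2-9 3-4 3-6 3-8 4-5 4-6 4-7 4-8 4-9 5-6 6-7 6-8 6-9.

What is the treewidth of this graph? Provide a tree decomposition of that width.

Every bag has size at most 4, so the width is 4 − 1 = 3 and tw(G) ≤ 3. Conversely, {0, 3, 6, 8} is a clique of size 4, and the vertices of any clique must share a bag in every tree decomposition; so some bag has ≥ 4 vertices and tw(G) ≥ 3. Combining the bounds, tw(G) = 3.

Treewidth 3.
Bags: B1 = {2, 3, 4, 6}  B2 = {2, 4, 6, 7}  B3 = {2, 4, 5, 6}  B4 = {1, 4, 6, 7}  B5 = {2, 4, 6, 9}  B6 = {3, 4, 6, 8}  B7 = {0, 3, 6, 8}
Tree: B1–B2, B1–B3, B2–B4, B1–B5, B1–B6, B6–B7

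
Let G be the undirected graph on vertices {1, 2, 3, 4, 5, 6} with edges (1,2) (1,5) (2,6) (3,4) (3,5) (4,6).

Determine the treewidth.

A width-2 tree decomposition is:
Bags: B1 = {1, 3, 5}  B2 = {1, 3, 4}  B3 = {1, 4, 6}  B4 = {1, 2, 6}
Tree: B1–B2, B2–B3, B3–B4
Every bag has size at most 3, so the width is 3 − 1 = 2 and tw(G) ≤ 2. Since 1–5–3–4–6–2–1 is a cycle in G, G is not acyclic. Forests are exactly the graphs of treewidth ≤ 1, so tw(G) ≥ 2. The upper and lower bounds meet at 2, so that is the treewidth.

2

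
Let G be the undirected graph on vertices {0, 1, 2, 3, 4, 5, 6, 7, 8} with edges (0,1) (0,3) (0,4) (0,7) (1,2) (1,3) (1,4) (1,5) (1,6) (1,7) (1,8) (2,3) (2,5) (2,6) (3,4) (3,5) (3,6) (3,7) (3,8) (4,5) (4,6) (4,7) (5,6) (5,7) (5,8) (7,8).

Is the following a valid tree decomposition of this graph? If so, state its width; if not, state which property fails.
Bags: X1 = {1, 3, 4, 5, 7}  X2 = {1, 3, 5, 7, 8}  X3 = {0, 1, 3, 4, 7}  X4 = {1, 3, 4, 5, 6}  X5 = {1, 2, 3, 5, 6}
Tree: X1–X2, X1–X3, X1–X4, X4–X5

Every vertex of G appears in some bag (union = {0, 1, 2, 3, 4, 5, 6, 7, 8}); every edge is covered by a bag; and for each vertex v the set of bags containing v is connected in the bag tree. The decomposition is therefore valid. The largest bag has 5 vertices, so the width is 4.

Yes; width 4.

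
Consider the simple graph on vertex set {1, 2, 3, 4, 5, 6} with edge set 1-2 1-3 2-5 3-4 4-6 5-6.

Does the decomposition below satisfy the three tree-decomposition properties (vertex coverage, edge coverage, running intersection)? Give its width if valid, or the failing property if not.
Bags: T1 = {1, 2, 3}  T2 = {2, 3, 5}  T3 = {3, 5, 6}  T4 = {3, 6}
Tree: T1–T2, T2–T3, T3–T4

A tree decomposition must satisfy three properties: every vertex lies in some bag; for every edge, both endpoints lie together in some bag; and for every vertex, the bags containing it form a connected subtree. Here vertex 4 appears in no bag, so the decomposition is invalid.

No — vertex 4 appears in no bag.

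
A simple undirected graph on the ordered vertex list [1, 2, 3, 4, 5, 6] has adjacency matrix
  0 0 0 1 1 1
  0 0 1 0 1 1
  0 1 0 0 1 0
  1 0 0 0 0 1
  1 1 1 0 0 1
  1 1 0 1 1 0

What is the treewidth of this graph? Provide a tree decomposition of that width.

The largest bag has 3 vertices, giving width 2; this decomposition certifies tw(G) ≤ 2. On the other hand G contains the 3-clique {1, 4, 6}. A clique must lie in a single bag of any decomposition, so no decomposition can have width below 2. Therefore the treewidth is 2.

Treewidth 2.
Bags: B1 = {1, 5, 6}  B2 = {1, 4, 6}  B3 = {2, 5, 6}  B4 = {2, 3, 5}
Tree: B1–B2, B1–B3, B3–B4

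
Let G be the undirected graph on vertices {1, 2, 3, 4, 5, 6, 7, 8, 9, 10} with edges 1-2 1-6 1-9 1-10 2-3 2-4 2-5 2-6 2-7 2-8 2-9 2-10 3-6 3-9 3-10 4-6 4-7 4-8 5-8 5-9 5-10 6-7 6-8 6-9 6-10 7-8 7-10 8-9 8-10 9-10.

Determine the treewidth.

A width-4 tree decomposition is:
Bags: B1 = {2, 6, 7, 8, 10}  B2 = {2, 6, 8, 9, 10}  B3 = {2, 5, 8, 9, 10}  B4 = {1, 2, 6, 9, 10}  B5 = {2, 4, 6, 7, 8}  B6 = {2, 3, 6, 9, 10}
Tree: B1–B2, B2–B3, B2–B4, B1–B5, B2–B6
The largest bag has 5 vertices, giving width 4; this decomposition certifies tw(G) ≤ 4. Conversely, {2, 5, 8, 9, 10} is a clique of size 5, and the vertices of any clique must share a bag in every tree decomposition; so some bag has ≥ 5 vertices and tw(G) ≥ 4. Combining the bounds, tw(G) = 4.

4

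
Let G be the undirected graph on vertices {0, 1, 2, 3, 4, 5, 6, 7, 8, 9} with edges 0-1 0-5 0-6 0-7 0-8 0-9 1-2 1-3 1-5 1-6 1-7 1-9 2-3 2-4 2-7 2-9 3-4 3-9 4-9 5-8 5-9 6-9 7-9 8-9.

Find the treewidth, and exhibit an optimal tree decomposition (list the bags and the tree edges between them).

Every bag has size at most 4, so the width is 4 − 1 = 3 and tw(G) ≤ 3. On the other hand G contains the 4-clique {0, 5, 8, 9}. A clique must lie in a single bag of any decomposition, so no decomposition can have width below 3. Hence tw(G) = 3 exactly.

Treewidth 3.
One optimal decomposition is:
Bags: B1 = {0, 1, 7, 9}  B2 = {1, 2, 7, 9}  B3 = {0, 1, 5, 9}  B4 = {0, 1, 6, 9}  B5 = {0, 5, 8, 9}  B6 = {1, 2, 3, 9}  B7 = {2, 3, 4, 9}
Tree: B1–B2, B1–B3, B1–B4, B3–B5, B2–B6, B6–B7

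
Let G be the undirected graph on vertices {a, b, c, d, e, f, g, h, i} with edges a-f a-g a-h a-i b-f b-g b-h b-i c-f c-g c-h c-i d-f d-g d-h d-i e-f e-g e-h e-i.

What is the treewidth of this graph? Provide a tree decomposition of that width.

Every bag has size at most 5, so the width is 5 − 1 = 4 and tw(G) ≤ 4. For the lower bound: the 5 vertex sets {b,i}, {a,g}, {c,f}, {h}, {d} are disjoint, each induces a connected subgraph, and every pair is joined by at least one edge of G. Contracting each set to a single vertex therefore yields K_{5} as a minor, and since treewidth is minor-monotone, tw(G) ≥ tw(K_{5}) = 4. Combining the bounds, tw(G) = 4.

Treewidth 4.
Bags: B1 = {b, f, g, h, i}  B2 = {a, f, g, h, i}  B3 = {c, f, g, h, i}  B4 = {d, f, g, h, i}  B5 = {e, f, g, h, i}
Tree: B1–B2, B2–B3, B3–B4, B4–B5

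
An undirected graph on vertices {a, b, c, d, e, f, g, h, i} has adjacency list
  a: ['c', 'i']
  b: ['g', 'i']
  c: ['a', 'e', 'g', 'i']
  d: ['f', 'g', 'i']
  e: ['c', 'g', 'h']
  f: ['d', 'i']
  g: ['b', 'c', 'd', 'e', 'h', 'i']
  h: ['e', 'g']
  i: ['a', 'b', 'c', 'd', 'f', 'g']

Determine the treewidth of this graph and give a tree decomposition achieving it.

Treewidth 2.
One optimal decomposition is:
Bags: B1 = {c, g, i}  B2 = {d, g, i}  B3 = {c, e, g}  B4 = {e, g, h}  B5 = {b, g, i}  B6 = {a, c, i}  B7 = {d, f, i}
Tree: B1–B2, B1–B3, B3–B4, B2–B5, B1–B6, B2–B7

Every bag has size at most 3, so the width is 3 − 1 = 2 and tw(G) ≤ 2. Conversely, {e, g, h} is a clique of size 3, and the vertices of any clique must share a bag in every tree decomposition; so some bag has ≥ 3 vertices and tw(G) ≥ 2. Combining the bounds, tw(G) = 2.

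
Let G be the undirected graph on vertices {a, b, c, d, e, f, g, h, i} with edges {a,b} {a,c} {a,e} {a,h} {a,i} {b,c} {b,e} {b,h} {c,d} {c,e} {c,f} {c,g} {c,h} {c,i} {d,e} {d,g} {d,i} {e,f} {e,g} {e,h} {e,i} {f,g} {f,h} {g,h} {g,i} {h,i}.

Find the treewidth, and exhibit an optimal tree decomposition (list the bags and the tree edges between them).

Every bag has size at most 5, so the width is 5 − 1 = 4 and tw(G) ≤ 4. On the other hand G contains the 5-clique {c, d, e, g, i}. A clique must lie in a single bag of any decomposition, so no decomposition can have width below 4. The upper and lower bounds meet at 4, so that is the treewidth.

Treewidth 4.
One optimal decomposition is:
Bags: B1 = {c, e, g, h, i}  B2 = {a, c, e, h, i}  B3 = {c, d, e, g, i}  B4 = {c, e, f, g, h}  B5 = {a, b, c, e, h}
Tree: B1–B2, B1–B3, B1–B4, B2–B5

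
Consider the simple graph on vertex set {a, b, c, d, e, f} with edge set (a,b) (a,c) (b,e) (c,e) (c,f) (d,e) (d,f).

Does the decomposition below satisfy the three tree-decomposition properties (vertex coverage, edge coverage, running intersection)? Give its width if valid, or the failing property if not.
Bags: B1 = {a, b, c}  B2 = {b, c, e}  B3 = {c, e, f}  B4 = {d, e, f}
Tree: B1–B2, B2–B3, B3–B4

Yes; width 2.

Vertex coverage: the bags together contain {a, b, c, d, e, f}, the full vertex set. Edge coverage: each edge of G has both endpoints in at least one bag. Running intersection: for every vertex, the bags containing it form a connected subtree. All three properties hold, so this is a valid tree decomposition of width max|bag| − 1 = 2, and hence tw(G) ≤ 2.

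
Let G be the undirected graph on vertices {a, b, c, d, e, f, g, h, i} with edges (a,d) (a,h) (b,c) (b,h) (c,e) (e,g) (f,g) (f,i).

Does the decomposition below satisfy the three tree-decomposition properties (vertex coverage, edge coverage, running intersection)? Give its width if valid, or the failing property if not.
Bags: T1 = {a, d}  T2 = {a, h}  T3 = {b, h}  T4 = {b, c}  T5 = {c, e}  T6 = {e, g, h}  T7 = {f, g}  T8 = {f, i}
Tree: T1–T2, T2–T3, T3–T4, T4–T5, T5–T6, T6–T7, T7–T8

A tree decomposition must satisfy three properties: every vertex lies in some bag; for every edge, both endpoints lie together in some bag; and for every vertex, the bags containing it form a connected subtree. Here bags containing vertex h are not connected in the tree, so the decomposition is invalid.

No — bags containing vertex h are not connected in the tree.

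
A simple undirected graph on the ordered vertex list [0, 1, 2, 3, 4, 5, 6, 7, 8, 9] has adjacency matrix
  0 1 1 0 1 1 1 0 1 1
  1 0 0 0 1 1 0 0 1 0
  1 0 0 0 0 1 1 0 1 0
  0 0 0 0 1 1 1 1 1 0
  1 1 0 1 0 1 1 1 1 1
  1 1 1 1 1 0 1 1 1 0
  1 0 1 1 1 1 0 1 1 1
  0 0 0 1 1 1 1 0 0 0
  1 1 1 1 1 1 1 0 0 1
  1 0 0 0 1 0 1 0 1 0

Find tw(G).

4

A width-4 tree decomposition is:
Bags: B1 = {3, 4, 5, 6, 8}  B2 = {0, 4, 5, 6, 8}  B3 = {0, 1, 4, 5, 8}  B4 = {0, 4, 6, 8, 9}  B5 = {3, 4, 5, 6, 7}  B6 = {0, 2, 5, 6, 8}
Tree: B1–B2, B2–B3, B2–B4, B1–B5, B2–B6
Every bag has size at most 5, so the width is 5 − 1 = 4 and tw(G) ≤ 4. For the lower bound, the 5 vertices {0, 2, 5, 6, 8} are pairwise adjacent, and any tree decomposition puts a clique entirely inside one bag — forcing width ≥ 4. Therefore the treewidth is 4.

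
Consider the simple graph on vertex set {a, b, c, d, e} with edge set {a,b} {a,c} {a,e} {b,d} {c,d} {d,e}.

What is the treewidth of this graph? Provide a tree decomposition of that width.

Every bag has size at most 3, so the width is 3 − 1 = 2 and tw(G) ≤ 2. Since e–d–b–a–e is a cycle in G, G is not acyclic. Forests are exactly the graphs of treewidth ≤ 1, so tw(G) ≥ 2. The upper and lower bounds meet at 2, so that is the treewidth.

Treewidth 2.
One such decomposition:
Bags: B1 = {a, d, e}  B2 = {a, b, d}  B3 = {a, c, d}
Tree: B1–B2, B2–B3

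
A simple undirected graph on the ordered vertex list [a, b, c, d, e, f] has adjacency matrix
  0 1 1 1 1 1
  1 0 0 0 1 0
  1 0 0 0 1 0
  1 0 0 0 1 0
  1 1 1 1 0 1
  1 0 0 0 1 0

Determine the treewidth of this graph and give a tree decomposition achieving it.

Treewidth 2.
One such decomposition:
Bags: B1 = {a, b, e}  B2 = {a, d, e}  B3 = {a, e, f}  B4 = {a, c, e}
Tree: B1–B2, B2–B3, B1–B4

Each bag holds 3 vertices, so the decomposition has width 2, which upper-bounds the treewidth. On the other hand G contains the 3-clique {a, d, e}. A clique must lie in a single bag of any decomposition, so no decomposition can have width below 2. Therefore the treewidth is 2.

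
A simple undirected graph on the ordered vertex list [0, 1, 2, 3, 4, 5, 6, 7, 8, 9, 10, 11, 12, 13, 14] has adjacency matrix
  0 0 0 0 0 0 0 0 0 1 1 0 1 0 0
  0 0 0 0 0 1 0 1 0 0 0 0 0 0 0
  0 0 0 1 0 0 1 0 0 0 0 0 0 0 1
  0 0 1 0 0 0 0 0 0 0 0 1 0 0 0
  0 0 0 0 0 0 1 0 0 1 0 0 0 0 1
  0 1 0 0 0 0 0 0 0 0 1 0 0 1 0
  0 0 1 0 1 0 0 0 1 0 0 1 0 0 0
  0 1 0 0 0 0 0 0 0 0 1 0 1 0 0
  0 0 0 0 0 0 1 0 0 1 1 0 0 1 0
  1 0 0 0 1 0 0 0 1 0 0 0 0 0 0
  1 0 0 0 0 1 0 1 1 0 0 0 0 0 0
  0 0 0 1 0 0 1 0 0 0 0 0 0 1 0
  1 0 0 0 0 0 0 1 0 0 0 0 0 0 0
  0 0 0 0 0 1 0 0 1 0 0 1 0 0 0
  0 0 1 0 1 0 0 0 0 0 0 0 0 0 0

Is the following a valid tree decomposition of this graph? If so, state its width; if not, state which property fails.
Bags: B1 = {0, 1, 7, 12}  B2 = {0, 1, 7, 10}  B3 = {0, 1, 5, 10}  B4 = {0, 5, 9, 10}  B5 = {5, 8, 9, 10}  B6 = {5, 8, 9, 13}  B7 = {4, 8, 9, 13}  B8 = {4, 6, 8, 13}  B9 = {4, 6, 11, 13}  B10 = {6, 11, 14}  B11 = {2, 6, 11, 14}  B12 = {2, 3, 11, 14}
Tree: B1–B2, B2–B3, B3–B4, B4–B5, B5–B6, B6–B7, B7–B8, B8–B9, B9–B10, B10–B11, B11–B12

A tree decomposition must satisfy three properties: every vertex lies in some bag; for every edge, both endpoints lie together in some bag; and for every vertex, the bags containing it form a connected subtree. Here edge (4,14) lies in no bag, so the decomposition is invalid.

No — edge (4,14) lies in no bag.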